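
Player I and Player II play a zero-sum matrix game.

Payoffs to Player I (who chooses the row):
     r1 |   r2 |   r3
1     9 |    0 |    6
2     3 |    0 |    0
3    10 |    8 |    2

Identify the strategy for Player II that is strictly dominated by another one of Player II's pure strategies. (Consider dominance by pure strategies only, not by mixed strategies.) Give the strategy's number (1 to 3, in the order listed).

1

Player II prefers columns that give Player I less. Compare r1 with r2: 0 < 9, 0 < 3, 8 < 10.
So r2 strictly dominates r1 for Player II; r1 is strictly dominated.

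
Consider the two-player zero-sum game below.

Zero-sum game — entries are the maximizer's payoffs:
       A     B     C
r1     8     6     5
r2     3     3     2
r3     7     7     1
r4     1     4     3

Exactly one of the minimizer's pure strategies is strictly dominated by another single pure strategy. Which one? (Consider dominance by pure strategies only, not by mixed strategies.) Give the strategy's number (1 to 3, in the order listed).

2

The minimizer prefers columns that give the maximizer less. Compare B with C: 5 < 6, 2 < 3, 1 < 7, 3 < 4.
So C strictly dominates B for the minimizer; B is strictly dominated.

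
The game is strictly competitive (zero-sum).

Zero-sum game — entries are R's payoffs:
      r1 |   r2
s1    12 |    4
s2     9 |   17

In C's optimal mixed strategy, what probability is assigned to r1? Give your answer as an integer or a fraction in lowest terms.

13/16

Row minima are 4 and 9, so R's maximin is 9; column maxima are 12 and 17, so C's minimax is 12. These differ, so the equilibrium is in mixed strategies.
Let C play r1 with probability q. R is indifferent when 12q + 4(1−q) = 9q + 17(1−q), giving q = 13/16.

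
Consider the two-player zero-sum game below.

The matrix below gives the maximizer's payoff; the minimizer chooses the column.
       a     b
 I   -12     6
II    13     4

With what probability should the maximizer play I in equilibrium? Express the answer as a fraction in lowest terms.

1/3

Row minima are -12 and 4, so the maximizer's maximin is 4; column maxima are 13 and 6, so the minimizer's minimax is 6. These differ, so the equilibrium is in mixed strategies.
Let the maximizer play I with probability p. The minimizer is indifferent when −12p + 13(1−p) = 6p + 4(1−p), giving p = 1/3.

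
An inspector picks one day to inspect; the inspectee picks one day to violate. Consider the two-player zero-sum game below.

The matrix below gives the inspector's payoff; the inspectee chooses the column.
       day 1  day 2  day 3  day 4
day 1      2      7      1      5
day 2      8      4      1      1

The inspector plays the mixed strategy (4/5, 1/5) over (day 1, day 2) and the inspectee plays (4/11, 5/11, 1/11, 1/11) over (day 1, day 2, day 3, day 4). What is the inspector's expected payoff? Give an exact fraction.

50/11

Against (4/11, 5/11, 1/11, 1/11), each row's expected payoff is day 1: 49/11; day 2: 54/11.
Taking the (4/5, 1/5)-weighted average: (4/5)·(49/11) + (1/5)·(54/11) = 50/11.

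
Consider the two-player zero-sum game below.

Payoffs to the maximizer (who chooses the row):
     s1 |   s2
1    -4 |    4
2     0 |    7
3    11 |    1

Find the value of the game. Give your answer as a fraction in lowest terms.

Row 1 is strictly dominated by row 2, so the maximizer never plays it.
The remaining 2×2 game on (2, 3) × (s1, s2) has no saddle point. Let the maximizer play 2 with probability p; indifference gives 11(1−p) = 7p + (1−p), so p = 10/17.
Similarly the minimizer's optimal q on s1 is 6/17, and the value is 0·(6/17) + (7)·(11/17) = 77/17.

77/17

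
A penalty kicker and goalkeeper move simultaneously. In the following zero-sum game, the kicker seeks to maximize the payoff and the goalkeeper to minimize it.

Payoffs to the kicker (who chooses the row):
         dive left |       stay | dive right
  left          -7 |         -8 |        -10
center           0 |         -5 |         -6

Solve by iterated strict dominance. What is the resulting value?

-6

Row left is strictly dominated by row center (0>-7, -5>-8, -6>-10); eliminate left.
Column dive left is strictly dominated by stay for the goalkeeper (-5<0); eliminate dive left.
Column stay is strictly dominated by dive right for the goalkeeper (-6<-5); eliminate stay.
Only (center, dive right) remains, with payoff -6.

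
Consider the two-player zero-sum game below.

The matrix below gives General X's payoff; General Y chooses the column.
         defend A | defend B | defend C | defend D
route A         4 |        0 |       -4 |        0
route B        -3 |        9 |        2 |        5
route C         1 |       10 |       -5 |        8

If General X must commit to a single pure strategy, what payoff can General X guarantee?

The worst-case payoff for each row is route A: -4, route B: -3, route C: -5.
The best of these is -3.

-3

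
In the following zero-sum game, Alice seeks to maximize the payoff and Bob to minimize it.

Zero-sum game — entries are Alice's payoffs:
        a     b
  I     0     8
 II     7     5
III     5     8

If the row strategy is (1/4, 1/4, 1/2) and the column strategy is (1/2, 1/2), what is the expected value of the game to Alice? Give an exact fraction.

23/4

Against (1/2, 1/2), each row's expected payoff is I: 4; II: 6; III: 13/2.
Taking the (1/4, 1/4, 1/2)-weighted average: (1/4)·(4) + (1/4)·(6) + (1/2)·(13/2) = 23/4.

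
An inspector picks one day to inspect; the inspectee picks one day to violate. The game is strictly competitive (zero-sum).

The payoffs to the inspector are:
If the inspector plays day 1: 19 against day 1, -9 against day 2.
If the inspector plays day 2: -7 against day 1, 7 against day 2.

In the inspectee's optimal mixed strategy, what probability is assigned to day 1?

Row minima are -9 and -7, so the inspector's maximin is -7; column maxima are 19 and 7, so the inspectee's minimax is 7. These differ, so the equilibrium is in mixed strategies.
Let the inspectee play day 1 with probability q. The inspector is indifferent when 19q − 9(1−q) = −7q + 7(1−q), giving q = 8/21.

8/21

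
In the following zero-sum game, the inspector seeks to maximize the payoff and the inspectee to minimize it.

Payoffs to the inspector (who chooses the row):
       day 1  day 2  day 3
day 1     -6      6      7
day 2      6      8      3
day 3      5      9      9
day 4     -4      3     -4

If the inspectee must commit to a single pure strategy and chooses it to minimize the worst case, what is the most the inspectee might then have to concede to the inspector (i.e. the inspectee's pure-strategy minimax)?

6

The worst case (largest entry) in each column is day 1: 6, day 2: 9, day 3: 9.
The best (smallest) of these is 6.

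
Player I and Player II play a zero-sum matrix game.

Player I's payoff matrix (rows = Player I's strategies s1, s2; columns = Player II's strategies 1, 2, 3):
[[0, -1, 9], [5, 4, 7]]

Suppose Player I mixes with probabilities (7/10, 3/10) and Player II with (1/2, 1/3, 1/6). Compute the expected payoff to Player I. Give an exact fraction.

139/60

Against (1/2, 1/3, 1/6), each row's expected payoff is s1: 7/6; s2: 5.
Taking the (7/10, 3/10)-weighted average: (7/10)·(7/6) + (3/10)·(5) = 139/60.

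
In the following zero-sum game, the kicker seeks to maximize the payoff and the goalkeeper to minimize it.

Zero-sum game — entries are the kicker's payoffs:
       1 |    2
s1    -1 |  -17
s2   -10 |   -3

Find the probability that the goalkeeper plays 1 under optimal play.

14/23

Row minima are -17 and -10, so the kicker's maximin is -10; column maxima are -1 and -3, so the goalkeeper's minimax is -3. These differ, so the equilibrium is in mixed strategies.
Let the goalkeeper play 1 with probability q. The kicker is indifferent when −q − 17(1−q) = −10q − 3(1−q), giving q = 14/23.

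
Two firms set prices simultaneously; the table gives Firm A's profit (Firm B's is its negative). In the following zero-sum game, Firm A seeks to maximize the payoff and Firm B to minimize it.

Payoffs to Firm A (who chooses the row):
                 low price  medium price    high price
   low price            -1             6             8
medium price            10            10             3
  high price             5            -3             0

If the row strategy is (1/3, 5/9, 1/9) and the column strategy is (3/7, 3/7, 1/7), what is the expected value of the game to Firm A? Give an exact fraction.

Against (3/7, 3/7, 1/7), each row's expected payoff is low price: 23/7; medium price: 9; high price: 6/7.
Taking the (1/3, 5/9, 1/9)-weighted average: (1/3)·(23/7) + (5/9)·(9) + (1/9)·(6/7) = 130/21.

130/21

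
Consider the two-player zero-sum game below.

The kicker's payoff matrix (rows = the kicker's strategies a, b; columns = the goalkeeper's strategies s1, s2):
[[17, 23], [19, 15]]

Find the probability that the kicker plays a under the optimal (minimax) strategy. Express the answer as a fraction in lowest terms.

2/5

Row minima are 17 and 15, so the kicker's maximin is 17; column maxima are 19 and 23, so the goalkeeper's minimax is 19. These differ, so the equilibrium is in mixed strategies.
Let the kicker play a with probability p. The goalkeeper is indifferent when 17p + 19(1−p) = 23p + 15(1−p), giving p = 2/5.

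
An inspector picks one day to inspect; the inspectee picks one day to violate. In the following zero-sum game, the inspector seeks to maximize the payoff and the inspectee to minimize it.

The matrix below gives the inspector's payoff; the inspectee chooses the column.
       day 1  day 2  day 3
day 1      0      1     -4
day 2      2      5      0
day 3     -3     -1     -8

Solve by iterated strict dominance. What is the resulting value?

0

Row day 1 is strictly dominated by row day 2 (2>0, 5>1, 0>-4); eliminate day 1.
Row day 3 is strictly dominated by row day 2 (2>-3, 5>-1, 0>-8); eliminate day 3.
Column day 2 is strictly dominated by day 1 for the inspectee (2<5); eliminate day 2.
Column day 1 is strictly dominated by day 3 for the inspectee (0<2); eliminate day 1.
Only (day 2, day 3) remains, with payoff 0.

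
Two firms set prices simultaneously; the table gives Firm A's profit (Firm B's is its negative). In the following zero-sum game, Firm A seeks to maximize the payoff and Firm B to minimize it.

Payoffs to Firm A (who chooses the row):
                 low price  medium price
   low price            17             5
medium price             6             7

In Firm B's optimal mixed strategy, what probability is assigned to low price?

Row minima are 5 and 6, so Firm A's maximin is 6; column maxima are 17 and 7, so Firm B's minimax is 7. These differ, so the equilibrium is in mixed strategies.
Let Firm B play low price with probability q. Firm A is indifferent when 17q + 5(1−q) = 6q + 7(1−q), giving q = 2/13.

2/13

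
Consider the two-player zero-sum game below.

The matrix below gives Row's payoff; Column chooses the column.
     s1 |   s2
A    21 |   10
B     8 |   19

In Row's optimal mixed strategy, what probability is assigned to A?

Row minima are 10 and 8, so Row's maximin is 10; column maxima are 21 and 19, so Column's minimax is 19. These differ, so the equilibrium is in mixed strategies.
Let Row play A with probability p. Column is indifferent when 21p + 8(1−p) = 10p + 19(1−p), giving p = 1/2.

1/2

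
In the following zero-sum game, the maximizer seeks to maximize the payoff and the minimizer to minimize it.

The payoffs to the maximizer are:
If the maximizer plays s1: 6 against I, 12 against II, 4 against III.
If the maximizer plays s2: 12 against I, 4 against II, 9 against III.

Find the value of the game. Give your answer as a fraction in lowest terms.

92/13

Column I is strictly dominated by III for the minimizer (it gives the maximizer more in every row).
The remaining 2×2 game on (s1, s2) × (II, III) has no saddle point. Let the maximizer play s1 with probability p; indifference gives 12p + 4(1−p) = 4p + 9(1−p), so p = 5/13.
Similarly the minimizer's optimal q on II is 5/13, and the value is 12·(5/13) + (4)·(8/13) = 92/13.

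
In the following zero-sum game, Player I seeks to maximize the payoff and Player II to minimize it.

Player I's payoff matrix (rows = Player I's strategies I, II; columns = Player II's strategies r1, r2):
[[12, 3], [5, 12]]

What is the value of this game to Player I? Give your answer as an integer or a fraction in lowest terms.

Row minima are 3 and 5, so Player I's maximin is 5; column maxima are 12 and 12, so Player II's minimax is 12. These differ, so the equilibrium is in mixed strategies.
Let Player I play I with probability p. Player II is indifferent when 12p + 5(1−p) = 3p + 12(1−p), giving p = 7/16.
Let Player II play r1 with probability q. Player I is indifferent when 12q + 3(1−q) = 5q + 12(1−q), giving q = 9/16.
The value is 12·(9/16) + (3)·(7/16) = 129/16.

129/16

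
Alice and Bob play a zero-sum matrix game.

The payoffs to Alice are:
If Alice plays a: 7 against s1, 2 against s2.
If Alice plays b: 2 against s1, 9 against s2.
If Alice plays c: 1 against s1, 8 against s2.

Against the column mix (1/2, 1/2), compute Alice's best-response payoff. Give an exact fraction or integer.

a: (7)·(1/2) + (2)·(1/2) = 9/2.
b: (2)·(1/2) + (9)·(1/2) = 11/2.
c: (1)·(1/2) + (8)·(1/2) = 9/2.
The best pure response is b with expected payoff 11/2.

11/2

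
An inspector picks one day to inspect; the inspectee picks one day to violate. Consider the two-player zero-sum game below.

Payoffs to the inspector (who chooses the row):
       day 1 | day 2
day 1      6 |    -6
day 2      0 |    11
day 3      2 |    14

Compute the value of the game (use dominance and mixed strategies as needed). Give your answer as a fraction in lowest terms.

Row day 2 is strictly dominated by row day 3, so the inspector never plays it.
The remaining 2×2 game on (day 1, day 3) × (day 1, day 2) has no saddle point. Let the inspector play day 1 with probability p; indifference gives 6p + 2(1−p) = −6p + 14(1−p), so p = 1/2.
Similarly the inspectee's optimal q on day 1 is 5/6, and the value is 6·(5/6) + (-6)·(1/6) = 4.

4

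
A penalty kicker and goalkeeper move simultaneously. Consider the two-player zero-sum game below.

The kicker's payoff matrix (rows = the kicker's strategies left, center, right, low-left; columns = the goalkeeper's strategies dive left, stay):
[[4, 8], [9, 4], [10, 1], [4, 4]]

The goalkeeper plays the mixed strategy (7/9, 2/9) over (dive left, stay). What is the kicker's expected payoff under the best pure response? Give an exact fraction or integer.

left: (4)·(7/9) + (8)·(2/9) = 44/9.
center: (9)·(7/9) + (4)·(2/9) = 71/9.
right: (10)·(7/9) + (1)·(2/9) = 8.
low-left: (4)·(7/9) + (4)·(2/9) = 4.
The best pure response is right with expected payoff 8.

8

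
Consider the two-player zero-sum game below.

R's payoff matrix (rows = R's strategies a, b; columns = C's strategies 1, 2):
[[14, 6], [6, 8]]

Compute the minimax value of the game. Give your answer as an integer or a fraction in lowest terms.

Row minima are 6 and 6, so R's maximin is 6; column maxima are 14 and 8, so C's minimax is 8. These differ, so the equilibrium is in mixed strategies.
Let R play a with probability p. C is indifferent when 14p + 6(1−p) = 6p + 8(1−p), giving p = 1/5.
Let C play 1 with probability q. R is indifferent when 14q + 6(1−q) = 6q + 8(1−q), giving q = 1/5.
The value is 14·(1/5) + (6)·(4/5) = 38/5.

38/5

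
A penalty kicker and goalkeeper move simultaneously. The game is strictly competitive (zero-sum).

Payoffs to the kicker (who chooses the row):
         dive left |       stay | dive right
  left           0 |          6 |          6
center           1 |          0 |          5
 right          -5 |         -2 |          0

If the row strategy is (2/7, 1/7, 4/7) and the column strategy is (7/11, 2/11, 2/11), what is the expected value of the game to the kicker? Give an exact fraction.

Against (7/11, 2/11, 2/11), each row's expected payoff is left: 24/11; center: 17/11; right: -39/11.
Taking the (2/7, 1/7, 4/7)-weighted average: (2/7)·(24/11) + (1/7)·(17/11) + (4/7)·(-39/11) = -13/11.

-13/11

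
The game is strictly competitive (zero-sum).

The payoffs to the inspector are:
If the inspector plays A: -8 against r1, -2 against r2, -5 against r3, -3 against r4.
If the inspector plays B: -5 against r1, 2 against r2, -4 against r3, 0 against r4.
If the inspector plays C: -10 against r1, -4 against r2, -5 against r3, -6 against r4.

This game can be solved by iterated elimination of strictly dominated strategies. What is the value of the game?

-5

Row C is strictly dominated by row B (-5>-10, 2>-4, -4>-5, 0>-6); eliminate C.
Row A is strictly dominated by row B (-5>-8, 2>-2, -4>-5, 0>-3); eliminate A.
Column r3 is strictly dominated by r1 for the inspectee (-5<-4); eliminate r3.
Column r4 is strictly dominated by r1 for the inspectee (-5<0); eliminate r4.
Column r2 is strictly dominated by r1 for the inspectee (-5<2); eliminate r2.
Only (B, r1) remains, with payoff -5.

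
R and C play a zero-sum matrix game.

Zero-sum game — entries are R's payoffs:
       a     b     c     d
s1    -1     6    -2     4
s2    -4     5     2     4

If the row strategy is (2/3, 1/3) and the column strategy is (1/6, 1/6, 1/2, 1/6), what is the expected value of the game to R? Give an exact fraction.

Against (1/6, 1/6, 1/2, 1/6), each row's expected payoff is s1: 1/2; s2: 11/6.
Taking the (2/3, 1/3)-weighted average: (2/3)·(1/2) + (1/3)·(11/6) = 17/18.

17/18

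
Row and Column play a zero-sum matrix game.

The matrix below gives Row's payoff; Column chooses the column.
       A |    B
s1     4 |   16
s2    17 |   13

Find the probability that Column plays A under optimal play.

Row minima are 4 and 13, so Row's maximin is 13; column maxima are 17 and 16, so Column's minimax is 16. These differ, so the equilibrium is in mixed strategies.
Let Column play A with probability q. Row is indifferent when 4q + 16(1−q) = 17q + 13(1−q), giving q = 3/16.

3/16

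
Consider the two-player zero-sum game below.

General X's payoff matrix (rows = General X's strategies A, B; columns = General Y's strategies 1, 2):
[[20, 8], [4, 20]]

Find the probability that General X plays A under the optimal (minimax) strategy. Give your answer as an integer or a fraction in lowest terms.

4/7

Row minima are 8 and 4, so General X's maximin is 8; column maxima are 20 and 20, so General Y's minimax is 20. These differ, so the equilibrium is in mixed strategies.
Let General X play A with probability p. General Y is indifferent when 20p + 4(1−p) = 8p + 20(1−p), giving p = 4/7.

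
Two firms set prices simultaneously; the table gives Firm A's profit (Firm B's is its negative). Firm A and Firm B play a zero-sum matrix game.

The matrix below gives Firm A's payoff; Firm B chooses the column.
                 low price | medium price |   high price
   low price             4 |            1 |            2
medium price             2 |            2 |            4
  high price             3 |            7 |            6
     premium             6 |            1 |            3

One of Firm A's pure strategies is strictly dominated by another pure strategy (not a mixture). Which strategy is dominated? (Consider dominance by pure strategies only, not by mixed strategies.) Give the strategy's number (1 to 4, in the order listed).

2

Compare medium price with high price: 3 > 2, 7 > 2, 6 > 4.
So high price strictly dominates medium price for Firm A; medium price is strictly dominated.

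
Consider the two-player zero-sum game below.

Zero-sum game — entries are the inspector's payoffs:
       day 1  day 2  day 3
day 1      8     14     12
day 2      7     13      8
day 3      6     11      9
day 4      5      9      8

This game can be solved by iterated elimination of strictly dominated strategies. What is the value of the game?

Row day 3 is strictly dominated by row day 1 (8>6, 14>11, 12>9); eliminate day 3.
Row day 2 is strictly dominated by row day 1 (8>7, 14>13, 12>8); eliminate day 2.
Row day 4 is strictly dominated by row day 1 (8>5, 14>9, 12>8); eliminate day 4.
Column day 3 is strictly dominated by day 1 for the inspectee (8<12); eliminate day 3.
Column day 2 is strictly dominated by day 1 for the inspectee (8<14); eliminate day 2.
Only (day 1, day 1) remains, with payoff 8.

8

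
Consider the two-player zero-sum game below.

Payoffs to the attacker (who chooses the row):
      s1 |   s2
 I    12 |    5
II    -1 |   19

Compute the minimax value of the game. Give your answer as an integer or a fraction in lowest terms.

Row minima are 5 and -1, so the attacker's maximin is 5; column maxima are 12 and 19, so the defender's minimax is 12. These differ, so the equilibrium is in mixed strategies.
Let the attacker play I with probability p. The defender is indifferent when 12p − (1−p) = 5p + 19(1−p), giving p = 20/27.
Let the defender play s1 with probability q. The attacker is indifferent when 12q + 5(1−q) = −q + 19(1−q), giving q = 14/27.
The value is 12·(14/27) + (5)·(13/27) = 233/27.

233/27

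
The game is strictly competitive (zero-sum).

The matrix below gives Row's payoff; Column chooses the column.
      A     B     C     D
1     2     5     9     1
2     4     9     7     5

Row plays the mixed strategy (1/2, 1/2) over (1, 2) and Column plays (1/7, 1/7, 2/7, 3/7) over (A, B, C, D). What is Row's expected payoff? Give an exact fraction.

5

Against (1/7, 1/7, 2/7, 3/7), each row's expected payoff is 1: 4; 2: 6.
Taking the (1/2, 1/2)-weighted average: (1/2)·(4) + (1/2)·(6) = 5.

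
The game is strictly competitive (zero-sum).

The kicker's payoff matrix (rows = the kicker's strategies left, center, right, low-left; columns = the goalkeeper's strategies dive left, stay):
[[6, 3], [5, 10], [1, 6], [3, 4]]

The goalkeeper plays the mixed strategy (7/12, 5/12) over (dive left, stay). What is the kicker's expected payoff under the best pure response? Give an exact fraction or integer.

85/12

left: (6)·(7/12) + (3)·(5/12) = 19/4.
center: (5)·(7/12) + (10)·(5/12) = 85/12.
right: (1)·(7/12) + (6)·(5/12) = 37/12.
low-left: (3)·(7/12) + (4)·(5/12) = 41/12.
The best pure response is center with expected payoff 85/12.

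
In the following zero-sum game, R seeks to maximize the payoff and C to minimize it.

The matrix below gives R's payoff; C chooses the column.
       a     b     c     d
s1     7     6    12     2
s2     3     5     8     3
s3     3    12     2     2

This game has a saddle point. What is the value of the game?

Row minima: 2, 3, 2 → R's maximin is 3.
Column maxima: 7, 12, 12, 3 → C's minimax is 3.
They coincide at (s2, d), so the value is 3.

3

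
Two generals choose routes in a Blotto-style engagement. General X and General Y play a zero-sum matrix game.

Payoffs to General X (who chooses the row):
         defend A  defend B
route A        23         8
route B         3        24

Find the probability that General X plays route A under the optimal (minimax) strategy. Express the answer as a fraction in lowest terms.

Row minima are 8 and 3, so General X's maximin is 8; column maxima are 23 and 24, so General Y's minimax is 23. These differ, so the equilibrium is in mixed strategies.
Let General X play route A with probability p. General Y is indifferent when 23p + 3(1−p) = 8p + 24(1−p), giving p = 7/12.

7/12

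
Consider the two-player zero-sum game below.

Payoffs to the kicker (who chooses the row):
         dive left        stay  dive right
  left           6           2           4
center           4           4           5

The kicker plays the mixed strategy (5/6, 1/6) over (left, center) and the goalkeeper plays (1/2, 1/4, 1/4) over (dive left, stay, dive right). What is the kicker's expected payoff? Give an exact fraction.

107/24

Against (1/2, 1/4, 1/4), each row's expected payoff is left: 9/2; center: 17/4.
Taking the (5/6, 1/6)-weighted average: (5/6)·(9/2) + (1/6)·(17/4) = 107/24.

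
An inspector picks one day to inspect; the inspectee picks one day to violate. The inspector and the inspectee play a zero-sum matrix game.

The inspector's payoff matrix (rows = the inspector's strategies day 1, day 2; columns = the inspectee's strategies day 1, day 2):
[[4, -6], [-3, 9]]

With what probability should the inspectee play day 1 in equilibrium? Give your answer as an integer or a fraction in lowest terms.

Row minima are -6 and -3, so the inspector's maximin is -3; column maxima are 4 and 9, so the inspectee's minimax is 4. These differ, so the equilibrium is in mixed strategies.
Let the inspectee play day 1 with probability q. The inspector is indifferent when 4q − 6(1−q) = −3q + 9(1−q), giving q = 15/22.

15/22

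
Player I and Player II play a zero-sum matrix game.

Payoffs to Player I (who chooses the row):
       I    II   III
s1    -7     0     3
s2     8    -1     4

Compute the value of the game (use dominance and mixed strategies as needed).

Column III is strictly dominated by II for Player II (it gives Player I more in every row).
The remaining 2×2 game on (s1, s2) × (I, II) has no saddle point. Let Player I play s1 with probability p; indifference gives −7p + 8(1−p) = −(1−p), so p = 9/16.
Similarly Player II's optimal q on I is 1/16, and the value is -7·(1/16) + (0)·(15/16) = -7/16.

-7/16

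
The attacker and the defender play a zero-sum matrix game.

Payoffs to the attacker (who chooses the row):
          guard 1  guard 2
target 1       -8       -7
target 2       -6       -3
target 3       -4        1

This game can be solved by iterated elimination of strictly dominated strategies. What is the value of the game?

Column guard 2 is strictly dominated by guard 1 for the defender (-8<-7, -6<-3, -4<1); eliminate guard 2.
Row target 1 is strictly dominated by row target 2 (-6>-8); eliminate target 1.
Row target 2 is strictly dominated by row target 3 (-4>-6); eliminate target 2.
Only (target 3, guard 1) remains, with payoff -4.

-4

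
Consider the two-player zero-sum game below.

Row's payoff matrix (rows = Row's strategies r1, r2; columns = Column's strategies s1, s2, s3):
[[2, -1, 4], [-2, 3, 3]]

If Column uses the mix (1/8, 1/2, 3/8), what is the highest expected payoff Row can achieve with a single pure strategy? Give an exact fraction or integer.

19/8

r1: (2)·(1/8) + (-1)·(1/2) + (4)·(3/8) = 5/4.
r2: (-2)·(1/8) + (3)·(1/2) + (3)·(3/8) = 19/8.
The best pure response is r2 with expected payoff 19/8.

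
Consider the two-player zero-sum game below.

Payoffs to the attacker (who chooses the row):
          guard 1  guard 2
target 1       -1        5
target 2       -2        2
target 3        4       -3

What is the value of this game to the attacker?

17/13

Row target 2 is strictly dominated by row target 1, so the attacker never plays it.
The remaining 2×2 game on (target 1, target 3) × (guard 1, guard 2) has no saddle point. Let the attacker play target 1 with probability p; indifference gives −p + 4(1−p) = 5p − 3(1−p), so p = 7/13.
Similarly the defender's optimal q on guard 1 is 8/13, and the value is -1·(8/13) + (5)·(5/13) = 17/13.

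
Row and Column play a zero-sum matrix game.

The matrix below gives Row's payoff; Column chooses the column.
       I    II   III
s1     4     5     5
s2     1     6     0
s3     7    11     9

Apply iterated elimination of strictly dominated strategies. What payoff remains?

Column II is strictly dominated by I for Column (4<5, 1<6, 7<11); eliminate II.
Row s2 is strictly dominated by row s1 (4>1, 5>0); eliminate s2.
Column III is strictly dominated by I for Column (4<5, 7<9); eliminate III.
Row s1 is strictly dominated by row s3 (7>4); eliminate s1.
Only (s3, I) remains, with payoff 7.

7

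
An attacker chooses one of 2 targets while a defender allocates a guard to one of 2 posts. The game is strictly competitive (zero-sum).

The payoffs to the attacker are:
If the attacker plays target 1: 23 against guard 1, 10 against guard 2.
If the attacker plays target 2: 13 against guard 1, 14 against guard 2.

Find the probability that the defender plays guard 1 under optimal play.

2/7

Row minima are 10 and 13, so the attacker's maximin is 13; column maxima are 23 and 14, so the defender's minimax is 14. These differ, so the equilibrium is in mixed strategies.
Let the defender play guard 1 with probability q. The attacker is indifferent when 23q + 10(1−q) = 13q + 14(1−q), giving q = 2/7.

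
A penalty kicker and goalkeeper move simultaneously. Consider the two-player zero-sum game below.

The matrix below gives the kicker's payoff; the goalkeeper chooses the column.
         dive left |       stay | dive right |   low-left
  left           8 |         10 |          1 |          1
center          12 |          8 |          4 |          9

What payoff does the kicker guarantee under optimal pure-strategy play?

4

Row minima: 1, 4 → the kicker's maximin is 4.
Column maxima: 12, 10, 4, 9 → the goalkeeper's minimax is 4.
They coincide at (center, dive right), so the value is 4.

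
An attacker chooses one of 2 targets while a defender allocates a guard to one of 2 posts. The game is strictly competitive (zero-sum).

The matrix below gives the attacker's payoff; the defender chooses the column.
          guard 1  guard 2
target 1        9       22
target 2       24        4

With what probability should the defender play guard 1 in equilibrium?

Row minima are 9 and 4, so the attacker's maximin is 9; column maxima are 24 and 22, so the defender's minimax is 22. These differ, so the equilibrium is in mixed strategies.
Let the defender play guard 1 with probability q. The attacker is indifferent when 9q + 22(1−q) = 24q + 4(1−q), giving q = 6/11.

6/11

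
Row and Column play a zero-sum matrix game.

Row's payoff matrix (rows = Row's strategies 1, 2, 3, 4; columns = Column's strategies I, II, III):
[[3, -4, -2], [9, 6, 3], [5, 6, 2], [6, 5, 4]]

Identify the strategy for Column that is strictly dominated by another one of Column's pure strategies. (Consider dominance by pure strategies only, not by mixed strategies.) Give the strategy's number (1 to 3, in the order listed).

Column prefers columns that give Row less. Compare I with III: -2 < 3, 3 < 9, 2 < 5, 4 < 6.
So III strictly dominates I for Column; I is strictly dominated.

1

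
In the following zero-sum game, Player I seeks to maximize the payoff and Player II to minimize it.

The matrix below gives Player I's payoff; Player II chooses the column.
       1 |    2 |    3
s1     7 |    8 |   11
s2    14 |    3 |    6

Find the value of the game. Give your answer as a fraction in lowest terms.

91/12

Column 3 is strictly dominated by 2 for Player II (it gives Player I more in every row).
The remaining 2×2 game on (s1, s2) × (1, 2) has no saddle point. Let Player I play s1 with probability p; indifference gives 7p + 14(1−p) = 8p + 3(1−p), so p = 11/12.
Similarly Player II's optimal q on 1 is 5/12, and the value is 7·(5/12) + (8)·(7/12) = 91/12.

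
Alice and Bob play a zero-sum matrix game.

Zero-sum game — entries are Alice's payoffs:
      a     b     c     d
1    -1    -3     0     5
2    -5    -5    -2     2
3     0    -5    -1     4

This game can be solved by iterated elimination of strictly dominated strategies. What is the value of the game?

Row 2 is strictly dominated by row 1 (-1>-5, -3>-5, 0>-2, 5>2); eliminate 2.
Column d is strictly dominated by a for Bob (-1<5, 0<4); eliminate d.
Column a is strictly dominated by b for Bob (-3<-1, -5<0); eliminate a.
Column c is strictly dominated by b for Bob (-3<0, -5<-1); eliminate c.
Row 3 is strictly dominated by row 1 (-3>-5); eliminate 3.
Only (1, b) remains, with payoff -3.

-3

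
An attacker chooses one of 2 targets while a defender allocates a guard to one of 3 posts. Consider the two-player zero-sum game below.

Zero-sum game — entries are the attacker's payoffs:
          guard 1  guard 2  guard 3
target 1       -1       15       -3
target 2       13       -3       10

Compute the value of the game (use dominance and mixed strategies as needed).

Column guard 1 is strictly dominated by guard 3 for the defender (it gives the attacker more in every row).
The remaining 2×2 game on (target 1, target 2) × (guard 2, guard 3) has no saddle point. Let the attacker play target 1 with probability p; indifference gives 15p − 3(1−p) = −3p + 10(1−p), so p = 13/31.
Similarly the defender's optimal q on guard 2 is 13/31, and the value is 15·(13/31) + (-3)·(18/31) = 141/31.

141/31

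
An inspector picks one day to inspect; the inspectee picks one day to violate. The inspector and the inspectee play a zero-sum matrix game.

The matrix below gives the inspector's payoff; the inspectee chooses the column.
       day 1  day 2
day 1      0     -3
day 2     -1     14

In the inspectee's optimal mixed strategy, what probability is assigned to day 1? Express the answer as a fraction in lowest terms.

17/18

Row minima are -3 and -1, so the inspector's maximin is -1; column maxima are 0 and 14, so the inspectee's minimax is 0. These differ, so the equilibrium is in mixed strategies.
Let the inspectee play day 1 with probability q. The inspector is indifferent when −3(1−q) = −q + 14(1−q), giving q = 17/18.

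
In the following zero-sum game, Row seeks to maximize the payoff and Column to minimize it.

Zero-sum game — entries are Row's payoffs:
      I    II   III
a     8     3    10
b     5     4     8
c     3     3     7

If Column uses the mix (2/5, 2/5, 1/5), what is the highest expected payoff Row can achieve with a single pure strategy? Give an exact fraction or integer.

a: (8)·(2/5) + (3)·(2/5) + (10)·(1/5) = 32/5.
b: (5)·(2/5) + (4)·(2/5) + (8)·(1/5) = 26/5.
c: (3)·(2/5) + (3)·(2/5) + (7)·(1/5) = 19/5.
The best pure response is a with expected payoff 32/5.

32/5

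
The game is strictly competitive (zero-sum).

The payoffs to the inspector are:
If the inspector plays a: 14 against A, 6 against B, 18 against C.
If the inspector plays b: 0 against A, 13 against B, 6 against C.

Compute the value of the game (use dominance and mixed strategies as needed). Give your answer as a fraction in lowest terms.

Column C is strictly dominated by A for the inspectee (it gives the inspector more in every row).
The remaining 2×2 game on (a, b) × (A, B) has no saddle point. Let the inspector play a with probability p; indifference gives 14p = 6p + 13(1−p), so p = 13/21.
Similarly the inspectee's optimal q on A is 1/3, and the value is 14·(1/3) + (6)·(2/3) = 26/3.

26/3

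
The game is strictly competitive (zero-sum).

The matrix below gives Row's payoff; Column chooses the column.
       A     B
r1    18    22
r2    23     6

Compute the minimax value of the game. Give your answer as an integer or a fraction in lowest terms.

398/21

Row minima are 18 and 6, so Row's maximin is 18; column maxima are 23 and 22, so Column's minimax is 22. These differ, so the equilibrium is in mixed strategies.
Let Row play r1 with probability p. Column is indifferent when 18p + 23(1−p) = 22p + 6(1−p), giving p = 17/21.
Let Column play A with probability q. Row is indifferent when 18q + 22(1−q) = 23q + 6(1−q), giving q = 16/21.
The value is 18·(16/21) + (22)·(5/21) = 398/21.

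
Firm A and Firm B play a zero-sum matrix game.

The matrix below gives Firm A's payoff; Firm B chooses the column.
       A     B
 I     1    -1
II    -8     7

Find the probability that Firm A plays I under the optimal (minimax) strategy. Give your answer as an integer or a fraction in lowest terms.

15/17

Row minima are -1 and -8, so Firm A's maximin is -1; column maxima are 1 and 7, so Firm B's minimax is 1. These differ, so the equilibrium is in mixed strategies.
Let Firm A play I with probability p. Firm B is indifferent when p − 8(1−p) = −p + 7(1−p), giving p = 15/17.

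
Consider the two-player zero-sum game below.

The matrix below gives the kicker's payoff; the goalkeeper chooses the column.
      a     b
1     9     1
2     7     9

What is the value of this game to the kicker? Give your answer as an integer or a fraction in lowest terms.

37/5

Row minima are 1 and 7, so the kicker's maximin is 7; column maxima are 9 and 9, so the goalkeeper's minimax is 9. These differ, so the equilibrium is in mixed strategies.
Let the kicker play 1 with probability p. The goalkeeper is indifferent when 9p + 7(1−p) = p + 9(1−p), giving p = 1/5.
Let the goalkeeper play a with probability q. The kicker is indifferent when 9q + (1−q) = 7q + 9(1−q), giving q = 4/5.
The value is 9·(4/5) + (1)·(1/5) = 37/5.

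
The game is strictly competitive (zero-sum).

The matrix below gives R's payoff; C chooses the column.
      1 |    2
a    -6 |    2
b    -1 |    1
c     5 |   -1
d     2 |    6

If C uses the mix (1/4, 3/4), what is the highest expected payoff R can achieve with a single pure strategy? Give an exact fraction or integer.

a: (-6)·(1/4) + (2)·(3/4) = 0.
b: (-1)·(1/4) + (1)·(3/4) = 1/2.
c: (5)·(1/4) + (-1)·(3/4) = 1/2.
d: (2)·(1/4) + (6)·(3/4) = 5.
The best pure response is d with expected payoff 5.

5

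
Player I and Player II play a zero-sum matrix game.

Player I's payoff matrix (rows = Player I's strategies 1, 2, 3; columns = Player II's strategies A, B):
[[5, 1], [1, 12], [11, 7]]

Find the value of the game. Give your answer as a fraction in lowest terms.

Row 1 is strictly dominated by row 3, so Player I never plays it.
The remaining 2×2 game on (2, 3) × (A, B) has no saddle point. Let Player I play 2 with probability p; indifference gives p + 11(1−p) = 12p + 7(1−p), so p = 4/15.
Similarly Player II's optimal q on A is 1/3, and the value is 1·(1/3) + (12)·(2/3) = 25/3.

25/3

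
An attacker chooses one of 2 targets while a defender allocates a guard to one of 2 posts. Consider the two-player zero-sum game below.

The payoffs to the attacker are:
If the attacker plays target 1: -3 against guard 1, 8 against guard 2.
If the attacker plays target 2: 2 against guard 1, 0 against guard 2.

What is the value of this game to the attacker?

Row minima are -3 and 0, so the attacker's maximin is 0; column maxima are 2 and 8, so the defender's minimax is 2. These differ, so the equilibrium is in mixed strategies.
Let the attacker play target 1 with probability p. The defender is indifferent when −3p + 2(1−p) = 8p, giving p = 2/13.
Let the defender play guard 1 with probability q. The attacker is indifferent when −3q + 8(1−q) = 2q, giving q = 8/13.
The value is -3·(8/13) + (8)·(5/13) = 16/13.

16/13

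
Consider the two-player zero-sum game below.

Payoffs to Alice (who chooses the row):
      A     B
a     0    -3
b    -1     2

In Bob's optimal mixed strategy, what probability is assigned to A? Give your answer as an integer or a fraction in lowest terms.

Row minima are -3 and -1, so Alice's maximin is -1; column maxima are 0 and 2, so Bob's minimax is 0. These differ, so the equilibrium is in mixed strategies.
Let Bob play A with probability q. Alice is indifferent when −3(1−q) = −q + 2(1−q), giving q = 5/6.

5/6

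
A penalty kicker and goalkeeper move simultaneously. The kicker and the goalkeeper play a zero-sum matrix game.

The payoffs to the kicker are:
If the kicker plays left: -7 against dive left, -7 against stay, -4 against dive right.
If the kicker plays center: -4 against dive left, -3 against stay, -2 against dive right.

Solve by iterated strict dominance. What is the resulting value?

-4

Column dive right is strictly dominated by dive left for the goalkeeper (-7<-4, -4<-2); eliminate dive right.
Row left is strictly dominated by row center (-4>-7, -3>-7); eliminate left.
Column stay is strictly dominated by dive left for the goalkeeper (-4<-3); eliminate stay.
Only (center, dive left) remains, with payoff -4.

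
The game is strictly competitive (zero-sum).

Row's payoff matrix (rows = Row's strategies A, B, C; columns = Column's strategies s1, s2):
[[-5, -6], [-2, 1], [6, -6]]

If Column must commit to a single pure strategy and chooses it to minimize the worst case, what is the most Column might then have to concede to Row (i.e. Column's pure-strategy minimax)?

1

The worst case (largest entry) in each column is s1: 6, s2: 1.
The best (smallest) of these is 1.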